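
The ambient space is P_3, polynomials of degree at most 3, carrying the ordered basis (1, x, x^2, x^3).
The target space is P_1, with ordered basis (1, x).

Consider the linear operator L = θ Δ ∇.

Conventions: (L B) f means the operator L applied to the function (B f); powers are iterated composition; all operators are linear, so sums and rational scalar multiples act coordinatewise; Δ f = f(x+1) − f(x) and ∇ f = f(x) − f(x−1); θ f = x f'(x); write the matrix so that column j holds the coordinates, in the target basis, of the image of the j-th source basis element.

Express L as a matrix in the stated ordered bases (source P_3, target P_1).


the matrix is [[0, 0, 0, 0]; [0, 0, 0, 6]] (rows listed top to bottom)

image of 1: 0
image of x: 0
image of x^2: 0
image of x^3: 6x
each image's coordinates form column j of the matrix


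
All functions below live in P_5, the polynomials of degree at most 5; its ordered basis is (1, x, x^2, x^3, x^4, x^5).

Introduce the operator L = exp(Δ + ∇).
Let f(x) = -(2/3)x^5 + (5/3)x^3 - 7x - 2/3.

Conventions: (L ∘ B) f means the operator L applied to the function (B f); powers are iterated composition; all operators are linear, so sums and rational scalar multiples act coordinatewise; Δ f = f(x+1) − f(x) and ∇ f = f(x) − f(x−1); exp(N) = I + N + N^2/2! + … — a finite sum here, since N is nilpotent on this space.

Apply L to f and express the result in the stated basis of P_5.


the image equals g(x) = -(2/3)x^5 - (20/3)x^4 - 25x^3 - (170/3)x^2 - (281/3)x - 74

order-1 term: -(20/3)x^4 - (10/3)x^2 - 12
order-2 term: -(80/3)x^3 - (100/3)x
order-3 term: -(160/3)x^2 - 40
order-4 term: -(160/3)x
order-5 term: -64/3
the series for exp(Δ + ∇) f terminates at order 5
exp(Δ + ∇) f = -(2/3)x^5 - (20/3)x^4 - 25x^3 - (170/3)x^2 - (281/3)x - 74


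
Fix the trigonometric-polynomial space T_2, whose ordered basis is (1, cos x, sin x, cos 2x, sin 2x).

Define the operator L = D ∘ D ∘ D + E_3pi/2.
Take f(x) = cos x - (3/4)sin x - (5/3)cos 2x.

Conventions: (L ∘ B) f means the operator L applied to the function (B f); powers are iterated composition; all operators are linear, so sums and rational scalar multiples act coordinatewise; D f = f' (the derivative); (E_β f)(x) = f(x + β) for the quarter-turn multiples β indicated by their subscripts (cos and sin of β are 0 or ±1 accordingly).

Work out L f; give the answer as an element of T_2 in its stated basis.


the result is g(x) = (3/2)cos x + 2sin x + (5/3)cos 2x - (40/3)sin 2x

D f = -(3/4)cos x - sin x + (10/3)sin 2x
D D f = -cos x + (3/4)sin x + (20/3)cos 2x
D D D f = (3/4)cos x + sin x - (40/3)sin 2x
E_3pi/2 f = (3/4)cos x + sin x + (5/3)cos 2x
(D ∘ D ∘ D + E_3pi/2) f = (3/2)cos x + 2sin x + (5/3)cos 2x - (40/3)sin 2x


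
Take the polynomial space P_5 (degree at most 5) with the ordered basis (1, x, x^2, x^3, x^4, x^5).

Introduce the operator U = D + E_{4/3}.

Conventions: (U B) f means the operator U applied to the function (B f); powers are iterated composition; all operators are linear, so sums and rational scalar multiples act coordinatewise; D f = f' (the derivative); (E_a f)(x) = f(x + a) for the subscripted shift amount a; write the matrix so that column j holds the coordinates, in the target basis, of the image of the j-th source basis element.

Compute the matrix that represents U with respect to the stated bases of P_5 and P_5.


the matrix is [[1, 7/3, 16/9, 64/27, 256/81, 1024/243]; [0, 1, 14/3, 16/3, 256/27, 1280/81]; [0, 0, 1, 7, 32/3, 640/27]; [0, 0, 0, 1, 28/3, 160/9]; [0, 0, 0, 0, 1, 35/3]; [0, 0, 0, 0, 0, 1]] (rows listed top to bottom)

image of 1: 1
image of x: x + 7/3
image of x^2: x^2 + (14/3)x + 16/9
image of x^3: x^3 + 7x^2 + (16/3)x + 64/27
image of x^4: x^4 + (28/3)x^3 + (32/3)x^2 + (256/27)x + 256/81
image of x^5: x^5 + (35/3)x^4 + (160/9)x^3 + (640/27)x^2 + (1280/81)x + 1024/243
each image's coordinates form column j of the matrix


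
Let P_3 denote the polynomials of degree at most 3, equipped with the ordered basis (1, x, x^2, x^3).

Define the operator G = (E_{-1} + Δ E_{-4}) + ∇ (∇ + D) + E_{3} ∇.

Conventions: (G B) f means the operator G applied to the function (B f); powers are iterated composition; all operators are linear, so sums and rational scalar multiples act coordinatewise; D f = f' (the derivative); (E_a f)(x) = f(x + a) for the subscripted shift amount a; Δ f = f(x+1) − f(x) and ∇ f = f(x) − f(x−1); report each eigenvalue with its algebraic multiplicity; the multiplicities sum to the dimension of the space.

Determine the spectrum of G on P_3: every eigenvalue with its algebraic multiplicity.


λ = 1 (multiplicity 4)

image of 1: 1
image of x: x + 1
image of x^2: x^2 + 2x + 3
image of x^3: x^3 + 3x^2 + 9x + 46
the matrix is upper triangular; its diagonal is (1, 1, 1, 1)
for a triangular matrix the eigenvalues are the diagonal entries, with algebraic multiplicity their repetition count


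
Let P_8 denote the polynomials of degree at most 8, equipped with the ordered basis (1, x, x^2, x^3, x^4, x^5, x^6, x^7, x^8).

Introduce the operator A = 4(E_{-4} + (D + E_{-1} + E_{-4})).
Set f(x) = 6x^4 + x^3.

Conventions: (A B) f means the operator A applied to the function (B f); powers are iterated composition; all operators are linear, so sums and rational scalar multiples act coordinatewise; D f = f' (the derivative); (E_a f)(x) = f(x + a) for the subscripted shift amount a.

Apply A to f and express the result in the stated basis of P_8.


E_{-4} f = 6x^4 - 95x^3 + 564x^2 - 1488x + 1472
D f = 24x^3 + 3x^2
E_{-1} f = 6x^4 - 23x^3 + 33x^2 - 21x + 5
E_{-4} f = 6x^4 - 95x^3 + 564x^2 - 1488x + 1472
(D + E_{-1} + E_{-4}) f = 12x^4 - 94x^3 + 600x^2 - 1509x + 1477
(E_{-4} + (D + E_{-1} + E_{-4})) f = 18x^4 - 189x^3 + 1164x^2 - 2997x + 2949
(4(E_{-4} + (D + E_{-1} + E_{-4}))) f = 72x^4 - 756x^3 + 4656x^2 - 11988x + 11796

g(x) = 72x^4 - 756x^3 + 4656x^2 - 11988x + 11796


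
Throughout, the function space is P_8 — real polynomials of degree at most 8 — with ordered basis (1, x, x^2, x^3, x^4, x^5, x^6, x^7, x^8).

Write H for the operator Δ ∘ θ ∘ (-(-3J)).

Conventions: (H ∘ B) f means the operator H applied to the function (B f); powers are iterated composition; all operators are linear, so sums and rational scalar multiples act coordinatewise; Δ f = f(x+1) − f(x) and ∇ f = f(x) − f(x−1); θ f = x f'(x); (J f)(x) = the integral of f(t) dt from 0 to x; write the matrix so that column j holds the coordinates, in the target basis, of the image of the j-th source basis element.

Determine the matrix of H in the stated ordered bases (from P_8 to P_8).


image of 1: 3
image of x: 6x + 3
image of x^2: 9x^2 + 9x + 3
image of x^3: 12x^3 + 18x^2 + 12x + 3
image of x^4: 15x^4 + 30x^3 + 30x^2 + 15x + 3
image of x^5: 18x^5 + 45x^4 + 60x^3 + 45x^2 + 18x + 3
image of x^6: 21x^6 + 63x^5 + 105x^4 + 105x^3 + 63x^2 + 21x + 3
image of x^7: 24x^7 + 84x^6 + 168x^5 + 210x^4 + 168x^3 + 84x^2 + 24x + 3
image of x^8: 27x^8 + 108x^7 + 252x^6 + 378x^5 + 378x^4 + 252x^3 + 108x^2 + 27x + 3
each image's coordinates form column j of the matrix

the matrix is [[3, 3, 3, 3, 3, 3, 3, 3, 3]; [0, 6, 9, 12, 15, 18, 21, 24, 27]; [0, 0, 9, 18, 30, 45, 63, 84, 108]; [0, 0, 0, 12, 30, 60, 105, 168, 252]; [0, 0, 0, 0, 15, 45, 105, 210, 378]; [0, 0, 0, 0, 0, 18, 63, 168, 378]; [0, 0, 0, 0, 0, 0, 21, 84, 252]; [0, 0, 0, 0, 0, 0, 0, 24, 108]; [0, 0, 0, 0, 0, 0, 0, 0, 27]] (rows listed top to bottom)


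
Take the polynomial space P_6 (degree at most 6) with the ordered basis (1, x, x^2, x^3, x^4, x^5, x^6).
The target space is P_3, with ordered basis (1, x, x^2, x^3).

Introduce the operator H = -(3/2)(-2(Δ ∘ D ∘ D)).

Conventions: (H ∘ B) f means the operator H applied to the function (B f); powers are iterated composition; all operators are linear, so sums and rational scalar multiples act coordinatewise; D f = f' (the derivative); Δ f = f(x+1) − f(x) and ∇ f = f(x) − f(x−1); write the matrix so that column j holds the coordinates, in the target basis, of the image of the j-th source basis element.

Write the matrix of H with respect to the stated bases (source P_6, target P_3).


image of 1: 0
image of x: 0
image of x^2: 0
image of x^3: 18
image of x^4: 72x + 36
image of x^5: 180x^2 + 180x + 60
image of x^6: 360x^3 + 540x^2 + 360x + 90
each image's coordinates form column j of the matrix

the matrix is [[0, 0, 0, 18, 36, 60, 90]; [0, 0, 0, 0, 72, 180, 360]; [0, 0, 0, 0, 0, 180, 540]; [0, 0, 0, 0, 0, 0, 360]] (rows listed top to bottom)


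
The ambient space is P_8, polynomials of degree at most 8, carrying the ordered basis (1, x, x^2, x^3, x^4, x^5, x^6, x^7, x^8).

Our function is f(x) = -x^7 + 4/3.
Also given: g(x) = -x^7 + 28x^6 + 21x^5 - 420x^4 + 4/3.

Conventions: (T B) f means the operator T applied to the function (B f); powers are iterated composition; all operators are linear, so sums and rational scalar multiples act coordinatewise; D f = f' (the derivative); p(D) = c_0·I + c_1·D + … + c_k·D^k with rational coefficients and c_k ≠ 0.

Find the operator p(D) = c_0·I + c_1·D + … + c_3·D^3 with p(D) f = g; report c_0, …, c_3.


c_0 = 1, c_1 = -4, c_2 = -1/2, c_3 = 2

D^0 f = -x^7 + 4/3
D^1 f = -7x^6
D^2 f = -42x^5
D^3 f = -210x^4
matching coefficients of g against c_0 f + c_1 Df + … from the top degree down determines the c_i
solution: c_0 = 1, c_1 = -4, c_2 = -1/2, c_3 = 2


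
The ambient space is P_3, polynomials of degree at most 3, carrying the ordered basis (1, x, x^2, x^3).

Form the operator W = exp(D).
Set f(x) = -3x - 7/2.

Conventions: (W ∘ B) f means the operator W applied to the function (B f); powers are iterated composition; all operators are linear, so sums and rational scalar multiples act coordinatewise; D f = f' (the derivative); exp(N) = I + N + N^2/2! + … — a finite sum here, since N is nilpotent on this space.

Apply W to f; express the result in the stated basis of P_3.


g(x) = -3x - 13/2

order-1 term: -3
the series for exp(D) f terminates at order 1
exp(D) f = -3x - 13/2


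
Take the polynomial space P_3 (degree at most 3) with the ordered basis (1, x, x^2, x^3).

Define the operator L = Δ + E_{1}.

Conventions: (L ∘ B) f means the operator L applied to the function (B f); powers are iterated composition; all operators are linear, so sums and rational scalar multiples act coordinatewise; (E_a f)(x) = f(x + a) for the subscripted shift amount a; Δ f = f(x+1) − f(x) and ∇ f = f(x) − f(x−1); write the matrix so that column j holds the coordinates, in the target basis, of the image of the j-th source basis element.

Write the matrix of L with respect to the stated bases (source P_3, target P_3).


image of 1: 1
image of x: x + 2
image of x^2: x^2 + 4x + 2
image of x^3: x^3 + 6x^2 + 6x + 2
each image's coordinates form column j of the matrix

the matrix is [[1, 2, 2, 2]; [0, 1, 4, 6]; [0, 0, 1, 6]; [0, 0, 0, 1]] (rows listed top to bottom)


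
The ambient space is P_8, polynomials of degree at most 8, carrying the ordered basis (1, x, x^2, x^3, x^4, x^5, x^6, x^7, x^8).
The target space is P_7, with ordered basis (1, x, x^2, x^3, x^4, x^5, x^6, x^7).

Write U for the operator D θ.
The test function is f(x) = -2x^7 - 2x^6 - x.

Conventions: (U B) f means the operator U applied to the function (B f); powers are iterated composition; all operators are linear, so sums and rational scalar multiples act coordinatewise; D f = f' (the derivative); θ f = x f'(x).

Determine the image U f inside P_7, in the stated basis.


the image equals g(x) = -98x^6 - 72x^5 - 1

θ f = -14x^7 - 12x^6 - x
D θ f = -98x^6 - 72x^5 - 1


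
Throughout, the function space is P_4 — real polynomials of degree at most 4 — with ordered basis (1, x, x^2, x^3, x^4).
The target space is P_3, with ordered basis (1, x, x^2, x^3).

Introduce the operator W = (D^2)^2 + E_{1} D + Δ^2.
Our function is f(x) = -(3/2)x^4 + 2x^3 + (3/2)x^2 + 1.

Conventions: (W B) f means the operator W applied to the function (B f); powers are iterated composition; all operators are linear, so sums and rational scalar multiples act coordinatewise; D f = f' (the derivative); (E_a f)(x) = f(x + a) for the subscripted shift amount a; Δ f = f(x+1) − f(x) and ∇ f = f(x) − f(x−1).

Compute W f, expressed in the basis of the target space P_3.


D f = -6x^3 + 6x^2 + 3x
D D f = -18x^2 + 12x + 3
D D^2 f = -36x + 12
D D D^2 f = -36
D f = -6x^3 + 6x^2 + 3x
E_{1} D f = -6x^3 - 12x^2 - 3x + 3
Δ f = -6x^3 - 3x^2 + 3x + 2
Δ Δ f = -18x^2 - 24x - 6
((D^2)^2 + E_{1} D + Δ^2) f = -6x^3 - 30x^2 - 27x - 39

g(x) = -6x^3 - 30x^2 - 27x - 39


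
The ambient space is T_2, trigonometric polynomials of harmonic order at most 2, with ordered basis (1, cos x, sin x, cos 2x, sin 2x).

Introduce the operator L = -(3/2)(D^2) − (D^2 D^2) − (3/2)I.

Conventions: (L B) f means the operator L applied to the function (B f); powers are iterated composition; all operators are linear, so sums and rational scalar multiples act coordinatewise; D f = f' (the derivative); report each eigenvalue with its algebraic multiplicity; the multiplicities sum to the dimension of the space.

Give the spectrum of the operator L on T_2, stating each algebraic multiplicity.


image of 1: -3/2
image of cos x: -cos x
image of sin x: -sin x
image of cos 2x: -(23/2)cos 2x
image of sin 2x: -(23/2)sin 2x
the matrix is diagonal; its diagonal is (-3/2, -1, -1, -23/2, -23/2)
for a triangular matrix the eigenvalues are the diagonal entries, with algebraic multiplicity their repetition count

λ = -23/2 (multiplicity 2), λ = -3/2 (multiplicity 1), λ = -1 (multiplicity 2)


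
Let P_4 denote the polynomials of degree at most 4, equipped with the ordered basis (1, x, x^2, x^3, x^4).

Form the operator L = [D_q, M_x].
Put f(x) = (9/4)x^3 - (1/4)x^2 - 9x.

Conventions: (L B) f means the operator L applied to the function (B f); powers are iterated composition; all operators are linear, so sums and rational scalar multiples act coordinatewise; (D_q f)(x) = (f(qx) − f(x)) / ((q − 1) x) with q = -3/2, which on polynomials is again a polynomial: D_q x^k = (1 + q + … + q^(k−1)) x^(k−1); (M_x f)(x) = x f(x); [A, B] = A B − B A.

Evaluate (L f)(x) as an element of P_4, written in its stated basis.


M_x f = (9/4)x^4 - (1/4)x^3 - 9x^2
D_q M_x f = -(117/32)x^3 - (7/16)x^2 + (9/2)x
D_q f = (63/16)x^2 + (1/8)x - 9
M_x D_q f = (63/16)x^3 + (1/8)x^2 - 9x
[D_q, M_x] f = -(243/32)x^3 - (9/16)x^2 + (27/2)x

g(x) = -(243/32)x^3 - (9/16)x^2 + (27/2)x


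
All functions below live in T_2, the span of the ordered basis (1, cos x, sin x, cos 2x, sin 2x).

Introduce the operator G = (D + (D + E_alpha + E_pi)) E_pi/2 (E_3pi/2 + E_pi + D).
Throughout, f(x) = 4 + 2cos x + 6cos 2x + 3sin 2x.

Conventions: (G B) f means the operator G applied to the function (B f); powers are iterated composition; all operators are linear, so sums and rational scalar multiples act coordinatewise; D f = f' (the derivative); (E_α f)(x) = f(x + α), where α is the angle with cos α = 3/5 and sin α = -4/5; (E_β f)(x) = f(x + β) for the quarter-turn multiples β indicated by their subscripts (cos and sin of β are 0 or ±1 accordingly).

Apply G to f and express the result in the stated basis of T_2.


E_3pi/2 f = 4 + 2sin x - 6cos 2x - 3sin 2x
E_pi f = 4 - 2cos x + 6cos 2x + 3sin 2x
D f = -2sin x + 6cos 2x - 12sin 2x
(E_3pi/2 + E_pi + D) f = 8 - 2cos x + 6cos 2x - 12sin 2x
E_pi/2 (E_3pi/2 + E_pi + D) f = 8 + 2sin x - 6cos 2x + 12sin 2x
D E_pi/2 (E_3pi/2 + E_pi + D) f = 2cos x + 24cos 2x + 12sin 2x
D E_pi/2 (E_3pi/2 + E_pi + D) f = 2cos x + 24cos 2x + 12sin 2x
E_alpha E_pi/2 (E_3pi/2 + E_pi + D) f = 8 - (8/5)cos x + (6/5)sin x - (246/25)cos 2x - (228/25)sin 2x
E_pi E_pi/2 (E_3pi/2 + E_pi + D) f = 8 - 2sin x - 6cos 2x + 12sin 2x
(D + E_alpha + E_pi) E_pi/2 (E_3pi/2 + E_pi + D) f = 16 + (2/5)cos x - (4/5)sin x + (204/25)cos 2x + (372/25)sin 2x
(D + (D + E_alpha + E_pi)) E_pi/2 (E_3pi/2 + E_pi + D) f = 16 + (12/5)cos x - (4/5)sin x + (804/25)cos 2x + (672/25)sin 2x

g(x) = 16 + (12/5)cos x - (4/5)sin x + (804/25)cos 2x + (672/25)sin 2x


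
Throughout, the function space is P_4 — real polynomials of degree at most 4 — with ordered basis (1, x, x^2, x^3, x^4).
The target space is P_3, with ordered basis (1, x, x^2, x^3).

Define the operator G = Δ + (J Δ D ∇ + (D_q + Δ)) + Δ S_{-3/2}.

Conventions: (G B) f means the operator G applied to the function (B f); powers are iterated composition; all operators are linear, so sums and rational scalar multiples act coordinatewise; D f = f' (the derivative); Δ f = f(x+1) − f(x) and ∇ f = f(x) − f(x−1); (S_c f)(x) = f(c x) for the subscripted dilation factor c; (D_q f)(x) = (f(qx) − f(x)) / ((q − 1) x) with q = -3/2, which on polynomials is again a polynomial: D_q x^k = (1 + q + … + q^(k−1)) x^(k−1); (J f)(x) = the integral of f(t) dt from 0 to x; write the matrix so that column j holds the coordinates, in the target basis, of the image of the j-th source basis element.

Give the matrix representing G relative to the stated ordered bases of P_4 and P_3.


image of 1: 0
image of x: 3/2
image of x^2: 8x + 17/4
image of x^3: -(19/8)x^2 + (15/8)x - 11/8
image of x^4: (213/8)x^3 + (435/8)x^2 + (113/4)x + 113/16
each image's coordinates form column j of the matrix

the matrix is [[0, 3/2, 17/4, -11/8, 113/16]; [0, 0, 8, 15/8, 113/4]; [0, 0, 0, -19/8, 435/8]; [0, 0, 0, 0, 213/8]] (rows listed top to bottom)


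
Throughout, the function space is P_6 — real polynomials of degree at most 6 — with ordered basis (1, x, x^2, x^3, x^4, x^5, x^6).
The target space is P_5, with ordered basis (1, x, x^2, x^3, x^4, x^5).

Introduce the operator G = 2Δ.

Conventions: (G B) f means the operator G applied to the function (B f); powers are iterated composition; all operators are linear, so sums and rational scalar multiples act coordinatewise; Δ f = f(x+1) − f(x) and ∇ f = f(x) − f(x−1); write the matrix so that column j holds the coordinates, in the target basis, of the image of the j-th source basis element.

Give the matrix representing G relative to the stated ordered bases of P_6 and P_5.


the matrix is [[0, 2, 2, 2, 2, 2, 2]; [0, 0, 4, 6, 8, 10, 12]; [0, 0, 0, 6, 12, 20, 30]; [0, 0, 0, 0, 8, 20, 40]; [0, 0, 0, 0, 0, 10, 30]; [0, 0, 0, 0, 0, 0, 12]] (rows listed top to bottom)

image of 1: 0
image of x: 2
image of x^2: 4x + 2
image of x^3: 6x^2 + 6x + 2
image of x^4: 8x^3 + 12x^2 + 8x + 2
image of x^5: 10x^4 + 20x^3 + 20x^2 + 10x + 2
image of x^6: 12x^5 + 30x^4 + 40x^3 + 30x^2 + 12x + 2
each image's coordinates form column j of the matrix


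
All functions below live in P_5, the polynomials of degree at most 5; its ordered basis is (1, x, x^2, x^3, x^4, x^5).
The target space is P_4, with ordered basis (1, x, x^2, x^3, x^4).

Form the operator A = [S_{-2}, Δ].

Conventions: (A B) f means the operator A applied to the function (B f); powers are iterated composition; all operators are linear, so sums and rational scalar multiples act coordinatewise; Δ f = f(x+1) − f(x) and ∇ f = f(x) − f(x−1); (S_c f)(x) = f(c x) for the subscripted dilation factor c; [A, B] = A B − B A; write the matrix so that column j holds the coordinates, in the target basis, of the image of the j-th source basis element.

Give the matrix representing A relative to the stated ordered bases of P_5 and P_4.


the matrix is [[0, 3, -3, 9, -15, 33]; [0, 0, -12, 18, -72, 150]; [0, 0, 0, 36, -72, 360]; [0, 0, 0, 0, -96, 240]; [0, 0, 0, 0, 0, 240]] (rows listed top to bottom)

image of 1: 0
image of x: 3
image of x^2: -12x - 3
image of x^3: 36x^2 + 18x + 9
image of x^4: -96x^3 - 72x^2 - 72x - 15
image of x^5: 240x^4 + 240x^3 + 360x^2 + 150x + 33
each image's coordinates form column j of the matrix


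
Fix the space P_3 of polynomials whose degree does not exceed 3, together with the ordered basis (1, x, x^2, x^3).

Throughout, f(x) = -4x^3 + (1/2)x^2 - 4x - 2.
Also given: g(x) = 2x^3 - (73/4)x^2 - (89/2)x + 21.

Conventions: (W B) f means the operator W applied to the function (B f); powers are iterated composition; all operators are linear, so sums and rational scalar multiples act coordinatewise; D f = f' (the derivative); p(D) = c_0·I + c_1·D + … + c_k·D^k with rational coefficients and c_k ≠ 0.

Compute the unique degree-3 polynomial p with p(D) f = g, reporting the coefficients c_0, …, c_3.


p(D) = -(1/2)·I + (3/2)·D + 2·D^2 − D^3, i.e. c_0 = -1/2, c_1 = 3/2, c_2 = 2, c_3 = -1

D^0 f = -4x^3 + (1/2)x^2 - 4x - 2
D^1 f = -12x^2 + x - 4
D^2 f = -24x + 1
D^3 f = -24
matching coefficients of g against c_0 f + c_1 Df + … from the top degree down determines the c_i
solution: c_0 = -1/2, c_1 = 3/2, c_2 = 2, c_3 = -1


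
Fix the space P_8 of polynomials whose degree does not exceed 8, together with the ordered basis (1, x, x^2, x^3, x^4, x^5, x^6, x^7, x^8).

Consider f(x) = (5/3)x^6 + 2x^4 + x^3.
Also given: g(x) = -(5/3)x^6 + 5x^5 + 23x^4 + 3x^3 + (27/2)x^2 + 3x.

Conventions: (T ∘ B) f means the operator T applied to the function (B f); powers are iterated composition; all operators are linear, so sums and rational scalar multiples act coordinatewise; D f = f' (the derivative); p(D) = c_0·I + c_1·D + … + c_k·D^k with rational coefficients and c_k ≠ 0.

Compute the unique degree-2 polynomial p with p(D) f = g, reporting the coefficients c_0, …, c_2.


c_0 = -1, c_1 = 1/2, c_2 = 1/2

D^0 f = (5/3)x^6 + 2x^4 + x^3
D^1 f = 10x^5 + 8x^3 + 3x^2
D^2 f = 50x^4 + 24x^2 + 6x
matching coefficients of g against c_0 f + c_1 Df + … from the top degree down determines the c_i
solution: c_0 = -1, c_1 = 1/2, c_2 = 1/2


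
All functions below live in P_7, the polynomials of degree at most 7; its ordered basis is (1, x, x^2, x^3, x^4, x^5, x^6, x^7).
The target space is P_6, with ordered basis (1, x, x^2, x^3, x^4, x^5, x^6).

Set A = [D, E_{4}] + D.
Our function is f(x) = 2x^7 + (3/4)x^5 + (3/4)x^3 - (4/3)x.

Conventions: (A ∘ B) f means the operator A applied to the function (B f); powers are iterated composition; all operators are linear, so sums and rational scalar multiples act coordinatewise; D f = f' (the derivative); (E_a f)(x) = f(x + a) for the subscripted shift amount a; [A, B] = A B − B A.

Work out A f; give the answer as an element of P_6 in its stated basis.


E_{4} f = 2x^7 + 56x^6 + (2691/4)x^5 + 4495x^4 + (72163/4)x^3 + 43497x^2 + (175016/3)x + 100736/3
D E_{4} f = 14x^6 + 336x^5 + (13455/4)x^4 + 17980x^3 + (216489/4)x^2 + 86994x + 175016/3
D f = 14x^6 + (15/4)x^4 + (9/4)x^2 - 4/3
E_{4} D f = 14x^6 + 336x^5 + (13455/4)x^4 + 17980x^3 + (216489/4)x^2 + 86994x + 175016/3
[D, E_{4}] f = 0
D f = 14x^6 + (15/4)x^4 + (9/4)x^2 - 4/3
([D, E_{4}] + D) f = 14x^6 + (15/4)x^4 + (9/4)x^2 - 4/3

the image equals g(x) = 14x^6 + (15/4)x^4 + (9/4)x^2 - 4/3


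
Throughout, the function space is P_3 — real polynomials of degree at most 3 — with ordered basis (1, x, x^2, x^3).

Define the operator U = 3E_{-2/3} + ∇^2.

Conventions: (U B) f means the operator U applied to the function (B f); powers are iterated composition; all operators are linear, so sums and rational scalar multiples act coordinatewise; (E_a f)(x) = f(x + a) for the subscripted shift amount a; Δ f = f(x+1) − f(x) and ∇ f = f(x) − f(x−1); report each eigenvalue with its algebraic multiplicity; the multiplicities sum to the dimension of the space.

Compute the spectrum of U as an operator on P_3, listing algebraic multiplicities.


λ = 3 (multiplicity 4)

image of 1: 3
image of x: 3x - 2
image of x^2: 3x^2 - 4x + 10/3
image of x^3: 3x^3 - 6x^2 + 10x - 62/9
the matrix is upper triangular; its diagonal is (3, 3, 3, 3)
for a triangular matrix the eigenvalues are the diagonal entries, with algebraic multiplicity their repetition count


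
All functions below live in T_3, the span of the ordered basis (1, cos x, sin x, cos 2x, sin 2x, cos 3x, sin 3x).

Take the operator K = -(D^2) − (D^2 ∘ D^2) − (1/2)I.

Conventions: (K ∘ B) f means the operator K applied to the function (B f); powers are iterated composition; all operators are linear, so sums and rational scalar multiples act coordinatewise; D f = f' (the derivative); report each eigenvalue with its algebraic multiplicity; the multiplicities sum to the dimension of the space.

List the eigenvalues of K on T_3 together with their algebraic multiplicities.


image of 1: -1/2
image of cos x: -(1/2)cos x
image of sin x: -(1/2)sin x
image of cos 2x: -(25/2)cos 2x
image of sin 2x: -(25/2)sin 2x
image of cos 3x: -(145/2)cos 3x
image of sin 3x: -(145/2)sin 3x
the matrix is diagonal; its diagonal is (-1/2, -1/2, -1/2, -25/2, -25/2, -145/2, -145/2)
for a triangular matrix the eigenvalues are the diagonal entries, with algebraic multiplicity their repetition count

λ = -145/2 (multiplicity 2), λ = -25/2 (multiplicity 2), λ = -1/2 (multiplicity 3)


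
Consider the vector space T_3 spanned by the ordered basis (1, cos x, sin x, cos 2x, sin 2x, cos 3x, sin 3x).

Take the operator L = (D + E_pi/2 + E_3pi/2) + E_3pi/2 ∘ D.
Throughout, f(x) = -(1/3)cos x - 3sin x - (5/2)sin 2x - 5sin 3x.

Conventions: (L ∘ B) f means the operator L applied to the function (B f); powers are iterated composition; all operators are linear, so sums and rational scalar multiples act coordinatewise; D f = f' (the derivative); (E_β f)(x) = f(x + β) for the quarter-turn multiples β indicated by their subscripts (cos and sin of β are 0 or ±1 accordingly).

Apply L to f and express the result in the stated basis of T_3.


D f = -3cos x + (1/3)sin x - 5cos 2x - 15cos 3x
E_pi/2 f = -3cos x + (1/3)sin x + (5/2)sin 2x + 5cos 3x
E_3pi/2 f = 3cos x - (1/3)sin x + (5/2)sin 2x - 5cos 3x
(D + E_pi/2 + E_3pi/2) f = -3cos x + (1/3)sin x - 5cos 2x + 5sin 2x - 15cos 3x
D f = -3cos x + (1/3)sin x - 5cos 2x - 15cos 3x
E_3pi/2 D f = -(1/3)cos x - 3sin x + 5cos 2x + 15sin 3x
((D + E_pi/2 + E_3pi/2) + E_3pi/2 ∘ D) f = -(10/3)cos x - (8/3)sin x + 5sin 2x - 15cos 3x + 15sin 3x

the image equals g(x) = -(10/3)cos x - (8/3)sin x + 5sin 2x - 15cos 3x + 15sin 3x


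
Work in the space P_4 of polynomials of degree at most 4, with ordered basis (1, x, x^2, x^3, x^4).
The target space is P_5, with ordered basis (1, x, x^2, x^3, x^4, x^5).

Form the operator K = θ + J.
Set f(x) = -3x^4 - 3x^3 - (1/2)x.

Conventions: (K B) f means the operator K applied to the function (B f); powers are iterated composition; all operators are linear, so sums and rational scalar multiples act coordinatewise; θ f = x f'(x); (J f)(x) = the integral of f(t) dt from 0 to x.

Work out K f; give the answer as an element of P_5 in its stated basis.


θ f = -12x^4 - 9x^3 - (1/2)x
J f = -(3/5)x^5 - (3/4)x^4 - (1/4)x^2
(θ + J) f = -(3/5)x^5 - (51/4)x^4 - 9x^3 - (1/4)x^2 - (1/2)x

g(x) = -(3/5)x^5 - (51/4)x^4 - 9x^3 - (1/4)x^2 - (1/2)x


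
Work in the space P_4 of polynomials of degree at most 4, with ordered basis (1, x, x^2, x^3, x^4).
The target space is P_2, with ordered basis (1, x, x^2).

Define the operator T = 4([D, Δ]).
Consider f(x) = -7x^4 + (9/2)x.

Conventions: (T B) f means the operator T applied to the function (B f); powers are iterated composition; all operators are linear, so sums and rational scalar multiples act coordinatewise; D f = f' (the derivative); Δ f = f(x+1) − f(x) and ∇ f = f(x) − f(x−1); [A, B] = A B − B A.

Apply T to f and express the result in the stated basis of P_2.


Δ f = -28x^3 - 42x^2 - 28x - 5/2
D Δ f = -84x^2 - 84x - 28
D f = -28x^3 + 9/2
Δ D f = -84x^2 - 84x - 28
[D, Δ] f = 0
(4([D, Δ])) f = 0

the result is g(x) = 0


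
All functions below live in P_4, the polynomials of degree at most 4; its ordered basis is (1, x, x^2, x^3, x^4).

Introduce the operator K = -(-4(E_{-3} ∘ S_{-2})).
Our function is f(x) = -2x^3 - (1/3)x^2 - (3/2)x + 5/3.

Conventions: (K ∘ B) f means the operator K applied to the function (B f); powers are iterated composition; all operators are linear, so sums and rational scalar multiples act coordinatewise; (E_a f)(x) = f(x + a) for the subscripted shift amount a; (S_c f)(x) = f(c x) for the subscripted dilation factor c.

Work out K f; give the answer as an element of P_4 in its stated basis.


S_{-2} f = 16x^3 - (4/3)x^2 + 3x + 5/3
E_{-3} S_{-2} f = 16x^3 - (436/3)x^2 + 443x - 1354/3
(-4(E_{-3} ∘ S_{-2})) f = -64x^3 + (1744/3)x^2 - 1772x + 5416/3
(-(-4(E_{-3} ∘ S_{-2}))) f = 64x^3 - (1744/3)x^2 + 1772x - 5416/3

g(x) = 64x^3 - (1744/3)x^2 + 1772x - 5416/3


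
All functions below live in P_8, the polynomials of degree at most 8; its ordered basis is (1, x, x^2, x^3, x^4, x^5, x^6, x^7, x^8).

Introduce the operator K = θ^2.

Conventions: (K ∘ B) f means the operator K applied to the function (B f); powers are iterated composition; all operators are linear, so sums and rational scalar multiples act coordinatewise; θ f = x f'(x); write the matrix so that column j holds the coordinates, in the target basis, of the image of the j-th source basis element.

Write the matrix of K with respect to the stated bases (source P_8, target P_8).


image of 1: 0
image of x: x
image of x^2: 4x^2
image of x^3: 9x^3
image of x^4: 16x^4
image of x^5: 25x^5
image of x^6: 36x^6
image of x^7: 49x^7
image of x^8: 64x^8
each image's coordinates form column j of the matrix

the matrix is [[0, 0, 0, 0, 0, 0, 0, 0, 0]; [0, 1, 0, 0, 0, 0, 0, 0, 0]; [0, 0, 4, 0, 0, 0, 0, 0, 0]; [0, 0, 0, 9, 0, 0, 0, 0, 0]; [0, 0, 0, 0, 16, 0, 0, 0, 0]; [0, 0, 0, 0, 0, 25, 0, 0, 0]; [0, 0, 0, 0, 0, 0, 36, 0, 0]; [0, 0, 0, 0, 0, 0, 0, 49, 0]; [0, 0, 0, 0, 0, 0, 0, 0, 64]] (rows listed top to bottom)


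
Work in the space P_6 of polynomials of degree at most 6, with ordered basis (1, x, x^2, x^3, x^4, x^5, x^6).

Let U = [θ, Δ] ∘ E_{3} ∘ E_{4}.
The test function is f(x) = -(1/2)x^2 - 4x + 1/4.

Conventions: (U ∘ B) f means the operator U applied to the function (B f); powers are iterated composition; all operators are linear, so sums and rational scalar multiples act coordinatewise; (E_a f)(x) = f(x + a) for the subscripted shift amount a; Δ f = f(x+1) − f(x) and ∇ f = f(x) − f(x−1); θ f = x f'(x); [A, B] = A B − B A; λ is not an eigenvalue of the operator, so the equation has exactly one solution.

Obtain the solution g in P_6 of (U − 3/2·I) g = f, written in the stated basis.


the result is g(x) = (1/3)x^2 + (20/9)x - 281/54

write g with unknown coordinates in the stated basis and equate coefficients in (U − 3/2·I) g = f
solving from the highest basis element down gives g = (1/3)x^2 + (20/9)x - 281/54
check: U g = -(2/3)x - 68/9
so U g − 3/2·g = -(1/2)x^2 - 4x + 1/4 = f ✓


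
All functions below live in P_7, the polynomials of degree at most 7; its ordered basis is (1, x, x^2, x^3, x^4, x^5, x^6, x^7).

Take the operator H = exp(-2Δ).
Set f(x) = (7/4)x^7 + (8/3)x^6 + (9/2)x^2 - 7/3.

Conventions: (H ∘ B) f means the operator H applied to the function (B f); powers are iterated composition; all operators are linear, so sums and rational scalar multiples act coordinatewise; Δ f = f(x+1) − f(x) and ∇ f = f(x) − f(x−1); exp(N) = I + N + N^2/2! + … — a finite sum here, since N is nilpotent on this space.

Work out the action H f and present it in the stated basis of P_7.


order-1 term: -(49/2)x^6 - (211/2)x^5 - (405/2)x^4 - (1375/6)x^3 - (307/2)x^2 - (149/2)x - 107/6
order-2 term: 147x^5 + 895x^4 + 2355x^3 + 3325x^2 + 2479x + 2369/3
order-3 term: -490x^4 - (10100/3)x^3 - 9270x^2 - 12020x - 6134
order-4 term: 980x^3 + 6520x^2 + 15300x + 37720/3
order-5 term: -1176x^2 - 6392x - 9120
order-6 term: 784x + 7568/3
order-7 term: -224
the series for exp(-2Δ) f terminates at order 7
exp(-2Δ) f = (7/4)x^7 - (131/6)x^6 + (83/2)x^5 + (405/2)x^4 - (1565/6)x^3 - 750x^2 + (153/2)x + 775/2

the image equals g(x) = (7/4)x^7 - (131/6)x^6 + (83/2)x^5 + (405/2)x^4 - (1565/6)x^3 - 750x^2 + (153/2)x + 775/2


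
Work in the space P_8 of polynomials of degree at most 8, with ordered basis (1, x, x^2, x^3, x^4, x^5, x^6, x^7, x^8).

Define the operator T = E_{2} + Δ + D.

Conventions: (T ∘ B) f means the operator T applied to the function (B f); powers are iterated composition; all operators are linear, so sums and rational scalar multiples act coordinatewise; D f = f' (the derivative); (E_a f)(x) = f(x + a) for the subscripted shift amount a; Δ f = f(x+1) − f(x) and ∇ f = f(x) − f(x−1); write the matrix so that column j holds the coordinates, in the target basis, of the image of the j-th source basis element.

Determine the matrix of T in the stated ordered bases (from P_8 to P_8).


the matrix is [[1, 4, 5, 9, 17, 33, 65, 129, 257]; [0, 1, 8, 15, 36, 85, 198, 455, 1032]; [0, 0, 1, 12, 30, 90, 255, 693, 1820]; [0, 0, 0, 1, 16, 50, 180, 595, 1848]; [0, 0, 0, 0, 1, 20, 75, 315, 1190]; [0, 0, 0, 0, 0, 1, 24, 105, 504]; [0, 0, 0, 0, 0, 0, 1, 28, 140]; [0, 0, 0, 0, 0, 0, 0, 1, 32]; [0, 0, 0, 0, 0, 0, 0, 0, 1]] (rows listed top to bottom)

image of 1: 1
image of x: x + 4
image of x^2: x^2 + 8x + 5
image of x^3: x^3 + 12x^2 + 15x + 9
image of x^4: x^4 + 16x^3 + 30x^2 + 36x + 17
image of x^5: x^5 + 20x^4 + 50x^3 + 90x^2 + 85x + 33
image of x^6: x^6 + 24x^5 + 75x^4 + 180x^3 + 255x^2 + 198x + 65
image of x^7: x^7 + 28x^6 + 105x^5 + 315x^4 + 595x^3 + 693x^2 + 455x + 129
image of x^8: x^8 + 32x^7 + 140x^6 + 504x^5 + 1190x^4 + 1848x^3 + 1820x^2 + 1032x + 257
each image's coordinates form column j of the matrix


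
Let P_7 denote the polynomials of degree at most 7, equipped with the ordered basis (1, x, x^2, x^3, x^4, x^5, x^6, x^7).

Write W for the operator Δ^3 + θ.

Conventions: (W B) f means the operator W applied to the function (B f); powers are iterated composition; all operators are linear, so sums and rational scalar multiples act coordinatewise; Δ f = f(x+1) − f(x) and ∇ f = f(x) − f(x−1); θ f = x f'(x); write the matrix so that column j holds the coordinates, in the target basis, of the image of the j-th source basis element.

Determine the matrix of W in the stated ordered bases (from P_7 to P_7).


image of 1: 0
image of x: x
image of x^2: 2x^2
image of x^3: 3x^3 + 6
image of x^4: 4x^4 + 24x + 36
image of x^5: 5x^5 + 60x^2 + 180x + 150
image of x^6: 6x^6 + 120x^3 + 540x^2 + 900x + 540
image of x^7: 7x^7 + 210x^4 + 1260x^3 + 3150x^2 + 3780x + 1806
each image's coordinates form column j of the matrix

the matrix is [[0, 0, 0, 6, 36, 150, 540, 1806]; [0, 1, 0, 0, 24, 180, 900, 3780]; [0, 0, 2, 0, 0, 60, 540, 3150]; [0, 0, 0, 3, 0, 0, 120, 1260]; [0, 0, 0, 0, 4, 0, 0, 210]; [0, 0, 0, 0, 0, 5, 0, 0]; [0, 0, 0, 0, 0, 0, 6, 0]; [0, 0, 0, 0, 0, 0, 0, 7]] (rows listed top to bottom)


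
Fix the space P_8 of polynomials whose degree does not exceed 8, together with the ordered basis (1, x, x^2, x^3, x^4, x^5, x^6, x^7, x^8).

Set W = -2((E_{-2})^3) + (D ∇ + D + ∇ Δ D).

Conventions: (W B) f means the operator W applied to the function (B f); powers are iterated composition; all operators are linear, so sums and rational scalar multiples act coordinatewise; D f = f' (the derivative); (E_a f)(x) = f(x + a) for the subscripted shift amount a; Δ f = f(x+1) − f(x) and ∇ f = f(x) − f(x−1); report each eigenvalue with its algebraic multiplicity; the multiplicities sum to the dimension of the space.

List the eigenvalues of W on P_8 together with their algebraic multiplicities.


λ = -2 (multiplicity 9)

image of 1: -2
image of x: -2x + 13
image of x^2: -2x^2 + 26x - 70
image of x^3: -2x^3 + 39x^2 - 210x + 435
image of x^4: -2x^4 + 52x^3 - 420x^2 + 1740x - 2588
image of x^5: -2x^5 + 65x^4 - 700x^3 + 4350x^2 - 12940x + 15557
image of x^6: -2x^6 + 78x^5 - 1050x^4 + 8700x^3 - 38820x^2 + 93342x - 93306
image of x^7: -2x^7 + 91x^6 - 1470x^5 + 15225x^4 - 90580x^3 + 326697x^2 - 653142x + 559879
image of x^8: -2x^8 + 104x^7 - 1960x^6 + 24360x^5 - 181160x^4 + 871192x^3 - 2612568x^2 + 4479032x - 3359224
the matrix is upper triangular; its diagonal is (-2, -2, -2, -2, -2, -2, -2, -2, -2)
for a triangular matrix the eigenvalues are the diagonal entries, with algebraic multiplicity their repetition count


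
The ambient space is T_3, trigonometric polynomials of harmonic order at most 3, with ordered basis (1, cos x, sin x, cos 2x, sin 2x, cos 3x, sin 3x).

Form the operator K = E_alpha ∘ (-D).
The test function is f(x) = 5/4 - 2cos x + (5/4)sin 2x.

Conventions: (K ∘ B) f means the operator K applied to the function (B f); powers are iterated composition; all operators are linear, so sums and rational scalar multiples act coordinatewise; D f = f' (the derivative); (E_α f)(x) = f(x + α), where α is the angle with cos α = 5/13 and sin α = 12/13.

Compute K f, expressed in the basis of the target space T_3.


D f = 2sin x + (5/2)cos 2x
(-D) f = -2sin x - (5/2)cos 2x
E_alpha (-D) f = -(24/13)cos x - (10/13)sin x + (595/338)cos 2x + (300/169)sin 2x

the image equals g(x) = -(24/13)cos x - (10/13)sin x + (595/338)cos 2x + (300/169)sin 2x


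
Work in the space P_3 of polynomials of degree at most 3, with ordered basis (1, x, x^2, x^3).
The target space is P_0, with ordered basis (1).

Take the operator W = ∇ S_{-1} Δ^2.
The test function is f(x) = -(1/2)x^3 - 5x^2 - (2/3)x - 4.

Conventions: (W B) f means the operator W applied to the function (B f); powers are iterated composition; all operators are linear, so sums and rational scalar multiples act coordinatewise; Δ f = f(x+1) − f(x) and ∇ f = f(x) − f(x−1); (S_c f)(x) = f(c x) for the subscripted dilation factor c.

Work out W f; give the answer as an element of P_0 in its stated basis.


Δ f = -(3/2)x^2 - (23/2)x - 37/6
Δ Δ f = -3x - 13
S_{-1} Δ^2 f = 3x - 13
∇ S_{-1} Δ^2 f = 3

g(x) = 3


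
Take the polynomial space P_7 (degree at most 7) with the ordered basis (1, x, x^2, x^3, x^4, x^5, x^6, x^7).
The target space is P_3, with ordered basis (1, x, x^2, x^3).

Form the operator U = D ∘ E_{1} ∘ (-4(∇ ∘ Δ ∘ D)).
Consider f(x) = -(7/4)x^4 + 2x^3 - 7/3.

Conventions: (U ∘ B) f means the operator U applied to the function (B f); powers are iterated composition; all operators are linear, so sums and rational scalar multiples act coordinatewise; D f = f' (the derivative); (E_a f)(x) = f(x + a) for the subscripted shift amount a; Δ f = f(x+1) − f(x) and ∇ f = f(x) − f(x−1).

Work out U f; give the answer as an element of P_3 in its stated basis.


g(x) = 168

D f = -7x^3 + 6x^2
Δ D f = -21x^2 - 9x - 1
∇ Δ D f = -42x + 12
(-4(∇ ∘ Δ ∘ D)) f = 168x - 48
E_{1} (-4(∇ ∘ Δ ∘ D)) f = 168x + 120
D E_{1} (-4(∇ ∘ Δ ∘ D)) f = 168


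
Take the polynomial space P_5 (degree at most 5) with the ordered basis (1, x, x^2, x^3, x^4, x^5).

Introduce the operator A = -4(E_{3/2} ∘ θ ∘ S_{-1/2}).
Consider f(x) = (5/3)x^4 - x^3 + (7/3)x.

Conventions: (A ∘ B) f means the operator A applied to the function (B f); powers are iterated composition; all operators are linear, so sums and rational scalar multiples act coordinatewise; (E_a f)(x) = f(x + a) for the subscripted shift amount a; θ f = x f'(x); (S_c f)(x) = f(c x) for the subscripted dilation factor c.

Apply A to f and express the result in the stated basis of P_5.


S_{-1/2} f = (5/48)x^4 + (1/8)x^3 - (7/6)x
θ S_{-1/2} f = (5/12)x^4 + (3/8)x^3 - (7/6)x
E_{3/2} θ S_{-1/2} f = (5/12)x^4 + (23/8)x^3 + (117/16)x^2 + (671/96)x + 13/8
(-4(E_{3/2} ∘ θ ∘ S_{-1/2})) f = -(5/3)x^4 - (23/2)x^3 - (117/4)x^2 - (671/24)x - 13/2

the image equals g(x) = -(5/3)x^4 - (23/2)x^3 - (117/4)x^2 - (671/24)x - 13/2


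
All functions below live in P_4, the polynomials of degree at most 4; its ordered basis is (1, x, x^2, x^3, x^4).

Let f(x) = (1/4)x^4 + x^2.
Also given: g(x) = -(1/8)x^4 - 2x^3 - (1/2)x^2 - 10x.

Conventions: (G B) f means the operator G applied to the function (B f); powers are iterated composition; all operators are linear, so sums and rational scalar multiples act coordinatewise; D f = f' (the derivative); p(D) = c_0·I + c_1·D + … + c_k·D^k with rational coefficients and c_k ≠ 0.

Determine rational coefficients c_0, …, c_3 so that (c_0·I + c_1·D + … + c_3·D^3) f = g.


D^0 f = (1/4)x^4 + x^2
D^1 f = x^3 + 2x
D^2 f = 3x^2 + 2
D^3 f = 6x
matching coefficients of g against c_0 f + c_1 Df + … from the top degree down determines the c_i
solution: c_0 = -1/2, c_1 = -2, c_2 = 0, c_3 = -1

p(D) = -(1/2)·I − 2·D − D^3, i.e. c_0 = -1/2, c_1 = -2, c_2 = 0, c_3 = -1


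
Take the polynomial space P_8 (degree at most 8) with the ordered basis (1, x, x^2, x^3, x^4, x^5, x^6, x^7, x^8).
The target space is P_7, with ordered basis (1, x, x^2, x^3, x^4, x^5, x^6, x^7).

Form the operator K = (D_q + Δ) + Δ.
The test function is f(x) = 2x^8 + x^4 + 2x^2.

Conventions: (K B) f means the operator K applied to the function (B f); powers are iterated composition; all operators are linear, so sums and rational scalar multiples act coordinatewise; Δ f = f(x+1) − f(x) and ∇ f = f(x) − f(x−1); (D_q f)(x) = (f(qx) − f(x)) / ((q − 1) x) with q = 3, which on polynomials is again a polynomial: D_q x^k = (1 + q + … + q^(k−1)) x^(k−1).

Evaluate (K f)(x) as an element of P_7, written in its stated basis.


D_q f = 6560x^7 + 40x^3 + 8x
Δ f = 16x^7 + 56x^6 + 112x^5 + 140x^4 + 116x^3 + 62x^2 + 24x + 5
(D_q + Δ) f = 6576x^7 + 56x^6 + 112x^5 + 140x^4 + 156x^3 + 62x^2 + 32x + 5
Δ f = 16x^7 + 56x^6 + 112x^5 + 140x^4 + 116x^3 + 62x^2 + 24x + 5
((D_q + Δ) + Δ) f = 6592x^7 + 112x^6 + 224x^5 + 280x^4 + 272x^3 + 124x^2 + 56x + 10

the image equals g(x) = 6592x^7 + 112x^6 + 224x^5 + 280x^4 + 272x^3 + 124x^2 + 56x + 10
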